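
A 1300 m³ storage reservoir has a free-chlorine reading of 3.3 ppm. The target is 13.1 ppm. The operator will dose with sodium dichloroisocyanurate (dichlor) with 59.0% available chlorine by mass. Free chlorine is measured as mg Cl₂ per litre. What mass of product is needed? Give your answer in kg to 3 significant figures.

21.6 kg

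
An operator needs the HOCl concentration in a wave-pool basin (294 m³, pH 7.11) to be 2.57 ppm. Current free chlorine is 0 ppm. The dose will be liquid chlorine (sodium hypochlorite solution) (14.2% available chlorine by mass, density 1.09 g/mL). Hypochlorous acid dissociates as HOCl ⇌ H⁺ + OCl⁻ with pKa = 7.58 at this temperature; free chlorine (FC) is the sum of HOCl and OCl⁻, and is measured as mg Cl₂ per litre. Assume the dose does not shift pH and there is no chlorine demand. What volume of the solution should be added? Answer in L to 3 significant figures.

Volume: 294 m³ = 294,000 L.
[OCl⁻]/[HOCl] = 10^(pH − pKa) = 10^(7.11 − 7.58) = 0.3388; fraction as HOCl = 1/(1 + 0.3388) = 0.7469.
Free chlorine required for 2.57 ppm HOCl: 2.57 / 0.7469 = 3.441 ppm.
FC to add: 3.441 − 0 = 3.441 mg/L as Cl₂.
Cl₂ equivalent: 3.441 mg/L × 294,000 L = 1012 g.
Product at 14.2% available Cl: 1012 / 0.142 = 7124 g.
Volume: 7124 g ÷ 1.09 g/mL = 6536 mL.

6.54 L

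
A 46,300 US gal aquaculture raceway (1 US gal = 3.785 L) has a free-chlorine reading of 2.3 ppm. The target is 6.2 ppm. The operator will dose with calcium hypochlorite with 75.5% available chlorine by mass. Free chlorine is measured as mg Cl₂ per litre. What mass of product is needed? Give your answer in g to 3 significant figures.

Volume: 46,300 US gal × 3.785 L/gal = 175,246 L.
Chlorine deficit: 6.2 − 2.3 = 3.9 ppm = 3.9 mg/L as Cl₂.
Cl₂ equivalent needed: 3.9 mg/L × 175,246 L = 683,500 mg = 683.5 g.
Product at 75.5% available chlorine: 683.5 / 0.755 = 905.2 g.

905 g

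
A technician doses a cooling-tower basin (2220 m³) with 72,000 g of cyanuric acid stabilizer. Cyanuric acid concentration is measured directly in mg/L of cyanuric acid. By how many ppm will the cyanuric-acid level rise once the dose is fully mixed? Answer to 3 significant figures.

Volume: 2220 m³ = 2,220,000 L.
Rise: 72,000 g / 2,220,000 L × 1000 = 32.43 mg/L.

32.4 ppm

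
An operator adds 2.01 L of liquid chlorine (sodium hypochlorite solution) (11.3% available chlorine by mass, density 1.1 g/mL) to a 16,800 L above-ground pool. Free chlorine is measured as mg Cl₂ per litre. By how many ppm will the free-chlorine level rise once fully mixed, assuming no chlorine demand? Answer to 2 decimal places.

14.87 ppm

Mass of solution: 2.01 L × 1000 mL/L × 1.1 g/mL = 2211 g.
Available chlorine delivered: 2211 g × 0.113 = 249.8 g as Cl₂.
Concentration rise: 249.8 g / 16,800 L = 14.87 mg/L = 14.87 ppm.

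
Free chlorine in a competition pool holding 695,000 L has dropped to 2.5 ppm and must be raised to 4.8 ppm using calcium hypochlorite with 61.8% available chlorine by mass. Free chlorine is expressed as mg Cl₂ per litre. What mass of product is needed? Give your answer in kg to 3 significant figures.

2.59 kg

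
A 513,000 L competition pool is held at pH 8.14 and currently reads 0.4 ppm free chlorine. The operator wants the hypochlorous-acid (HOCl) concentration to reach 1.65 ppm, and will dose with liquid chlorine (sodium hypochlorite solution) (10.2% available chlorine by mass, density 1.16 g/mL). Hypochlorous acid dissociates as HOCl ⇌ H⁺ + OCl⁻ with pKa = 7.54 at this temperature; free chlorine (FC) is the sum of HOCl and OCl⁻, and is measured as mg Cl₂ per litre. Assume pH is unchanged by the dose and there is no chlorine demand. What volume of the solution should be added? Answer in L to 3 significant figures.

33.9 L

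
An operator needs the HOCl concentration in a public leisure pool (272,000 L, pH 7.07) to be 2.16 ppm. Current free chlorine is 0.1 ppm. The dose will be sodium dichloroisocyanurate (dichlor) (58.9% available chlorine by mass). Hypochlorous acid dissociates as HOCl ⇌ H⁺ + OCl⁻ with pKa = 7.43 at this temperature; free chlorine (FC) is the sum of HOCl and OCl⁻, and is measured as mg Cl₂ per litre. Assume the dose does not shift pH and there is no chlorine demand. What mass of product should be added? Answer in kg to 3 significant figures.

[OCl⁻]/[HOCl] = 10^(pH − pKa) = 10^(7.07 − 7.43) = 0.4365; fraction as HOCl = 1/(1 + 0.4365) = 0.6961.
Free chlorine required for 2.16 ppm HOCl: 2.16 / 0.6961 = 3.103 ppm.
FC to add: 3.103 − 0.1 = 3.003 mg/L as Cl₂.
Cl₂ equivalent: 3.003 mg/L × 272,000 L = 816.8 g.
Product at 58.9% available Cl: 816.8 / 0.589 = 1387 g.

1.39 kg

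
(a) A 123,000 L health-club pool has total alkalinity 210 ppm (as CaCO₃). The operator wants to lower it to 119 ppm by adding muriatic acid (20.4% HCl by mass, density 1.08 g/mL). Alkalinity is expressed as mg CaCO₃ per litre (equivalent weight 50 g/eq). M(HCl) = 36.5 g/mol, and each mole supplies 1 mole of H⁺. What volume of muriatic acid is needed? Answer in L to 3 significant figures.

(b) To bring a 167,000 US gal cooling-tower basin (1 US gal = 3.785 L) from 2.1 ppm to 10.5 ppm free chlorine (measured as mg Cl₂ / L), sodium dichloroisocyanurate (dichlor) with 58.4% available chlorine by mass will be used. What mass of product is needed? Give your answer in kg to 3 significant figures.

(a) 37.1 L; (b) 9.09 kg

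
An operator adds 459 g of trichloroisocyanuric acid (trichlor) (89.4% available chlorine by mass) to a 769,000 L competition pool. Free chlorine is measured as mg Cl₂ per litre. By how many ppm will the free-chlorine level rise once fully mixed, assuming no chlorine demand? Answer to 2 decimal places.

Available chlorine delivered: 459 g × 0.894 = 410.3 g as Cl₂.
Concentration rise: 410.3 g / 769,000 L = 0.5336 mg/L = 0.53 ppm.

0.53 ppm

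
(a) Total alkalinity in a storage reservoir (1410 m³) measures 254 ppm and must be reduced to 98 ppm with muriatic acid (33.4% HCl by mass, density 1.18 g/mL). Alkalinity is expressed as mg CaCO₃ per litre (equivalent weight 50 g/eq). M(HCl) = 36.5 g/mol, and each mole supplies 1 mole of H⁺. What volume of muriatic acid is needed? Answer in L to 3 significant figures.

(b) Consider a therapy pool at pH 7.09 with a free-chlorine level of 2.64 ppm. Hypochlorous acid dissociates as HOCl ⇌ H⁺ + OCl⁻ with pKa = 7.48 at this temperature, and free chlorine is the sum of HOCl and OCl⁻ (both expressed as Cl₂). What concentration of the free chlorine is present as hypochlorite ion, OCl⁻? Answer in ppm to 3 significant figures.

(a) 407 L; (b) 0.764 ppm

(a) Volume: 1410 m³ = 1,410,000 L.
(a) Alkalinity to neutralize: (254 − 98) = 156 mg/L as CaCO₃ × 1,410,000 L = 220,000 g as CaCO₃.
(a) Equivalents of H⁺ required: 220,000 ÷ 50 g/eq = 4399 eq = 4399 mol HCl.
(a) Mass of HCl: 4399 × 36.5 = 160,600 g.
(a) Mass of 33.4% solution: 160,600 / 0.334 = 480,800 g.
(a) Volume: 480,800 g ÷ 1.18 g/mL = 407,400 mL.

(b) [OCl⁻]/[HOCl] = 10^(pH − pKa) = 10^(7.09 − 7.48) = 10^-0.39 = 0.4074.
(b) Fraction as HOCl = 1 / (1 + 0.4074) = 0.7105.
(b) OCl⁻ = (1 − 0.7105) × 2.64 ppm = 0.7642 ppm.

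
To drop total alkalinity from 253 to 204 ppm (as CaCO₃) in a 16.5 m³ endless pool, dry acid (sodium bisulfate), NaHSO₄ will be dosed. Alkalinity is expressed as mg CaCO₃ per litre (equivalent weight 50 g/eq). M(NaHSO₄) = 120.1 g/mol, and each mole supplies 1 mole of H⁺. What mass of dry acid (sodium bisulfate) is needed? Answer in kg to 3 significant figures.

1.94 kg

Volume: 16.5 m³ = 16,500 L.
Alkalinity to neutralize: (253 − 204) = 49 mg/L as CaCO₃ × 16,500 L = 808.5 g as CaCO₃.
Equivalents of H⁺ required: 808.5 ÷ 50 g/eq = 16.17 eq = 16.17 mol NaHSO₄.
Mass of NaHSO₄: 16.17 × 120.1 = 1942 g.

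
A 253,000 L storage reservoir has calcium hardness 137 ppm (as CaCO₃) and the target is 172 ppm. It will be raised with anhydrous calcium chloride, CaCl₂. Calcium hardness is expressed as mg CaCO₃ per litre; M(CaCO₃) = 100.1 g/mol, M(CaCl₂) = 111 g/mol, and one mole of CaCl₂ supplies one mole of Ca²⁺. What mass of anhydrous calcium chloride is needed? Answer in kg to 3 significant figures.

Hardness to add: (172 − 137) = 35 mg/L as CaCO₃ × 253,000 L = 8855 g as CaCO₃.
Moles of Ca²⁺ (1 mol Ca²⁺ ≡ 1 mol CaCO₃): 8855 / 100.1 g/mol = 88.46 mol.
Mass of CaCl₂: 88.46 × 111 = 9819 g.

9.82 kg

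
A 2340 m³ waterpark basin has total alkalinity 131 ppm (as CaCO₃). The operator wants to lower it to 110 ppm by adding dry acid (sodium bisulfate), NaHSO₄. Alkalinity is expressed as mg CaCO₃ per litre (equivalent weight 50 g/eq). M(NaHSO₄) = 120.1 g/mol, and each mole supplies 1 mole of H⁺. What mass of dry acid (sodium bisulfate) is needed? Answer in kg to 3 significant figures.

Volume: 2340 m³ = 2,340,000 L.
Alkalinity to neutralize: (131 − 110) = 21 mg/L as CaCO₃ × 2,340,000 L = 49,140 g as CaCO₃.
Equivalents of H⁺ required: 49,140 ÷ 50 g/eq = 982.8 eq = 982.8 mol NaHSO₄.
Mass of NaHSO₄: 982.8 × 120.1 = 118,000 g.

118 kg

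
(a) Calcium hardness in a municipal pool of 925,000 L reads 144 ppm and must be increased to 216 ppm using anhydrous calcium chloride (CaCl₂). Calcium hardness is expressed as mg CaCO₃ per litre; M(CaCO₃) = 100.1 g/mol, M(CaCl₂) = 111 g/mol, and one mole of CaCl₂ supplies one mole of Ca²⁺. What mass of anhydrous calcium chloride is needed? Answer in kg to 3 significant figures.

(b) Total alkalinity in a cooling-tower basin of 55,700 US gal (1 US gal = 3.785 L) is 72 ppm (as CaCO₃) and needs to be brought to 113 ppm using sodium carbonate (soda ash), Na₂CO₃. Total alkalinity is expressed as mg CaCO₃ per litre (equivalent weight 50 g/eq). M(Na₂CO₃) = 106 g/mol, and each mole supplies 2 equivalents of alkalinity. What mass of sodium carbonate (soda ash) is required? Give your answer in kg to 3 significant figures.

(a) Hardness to add: (216 − 144) = 72 mg/L as CaCO₃ × 925,000 L = 66,600 g as CaCO₃.
(a) Moles of Ca²⁺ (1 mol Ca²⁺ ≡ 1 mol CaCO₃): 66,600 / 100.1 g/mol = 665.3 mol.
(a) Mass of CaCl₂: 665.3 × 111 = 73,850 g.

(b) Volume: 55,700 US gal × 3.785 L/gal = 210,824 L.
(b) Alkalinity to add: (113 − 72) = 41 mg/L as CaCO₃ × 210,824 L = 8644 g as CaCO₃.
(b) Equivalents: 8644 g ÷ 50 g/eq = 172.9 eq.
(b) Each mole of Na₂CO₃ supplies 2 eq, so 172.9 / 2 = 86.44 mol.
(b) Mass: 86.44 mol × 106 g/mol = 9162 g.

(a) 73.9 kg; (b) 9.16 kg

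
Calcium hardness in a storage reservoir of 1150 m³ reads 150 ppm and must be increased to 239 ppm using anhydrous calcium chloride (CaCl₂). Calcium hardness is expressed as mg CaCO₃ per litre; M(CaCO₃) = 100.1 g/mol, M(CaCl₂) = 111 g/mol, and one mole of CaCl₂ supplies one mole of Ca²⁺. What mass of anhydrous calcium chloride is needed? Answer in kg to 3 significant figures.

113 kg

Volume: 1150 m³ = 1,150,000 L.
Hardness to add: (239 − 150) = 89 mg/L as CaCO₃ × 1,150,000 L = 102,400 g as CaCO₃.
Moles of Ca²⁺ (1 mol Ca²⁺ ≡ 1 mol CaCO₃): 102,400 / 100.1 g/mol = 1022 mol.
Mass of CaCl₂: 1022 × 111 = 113,500 g.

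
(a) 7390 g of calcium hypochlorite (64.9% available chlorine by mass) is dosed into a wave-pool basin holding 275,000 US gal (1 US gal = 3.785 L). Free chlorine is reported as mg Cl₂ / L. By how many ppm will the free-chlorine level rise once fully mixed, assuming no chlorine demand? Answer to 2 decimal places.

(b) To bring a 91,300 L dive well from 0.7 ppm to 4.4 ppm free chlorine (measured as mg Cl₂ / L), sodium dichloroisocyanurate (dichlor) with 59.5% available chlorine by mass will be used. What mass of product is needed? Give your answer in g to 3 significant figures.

(a) 4.61 ppm; (b) 568 g

(a) Volume: 275,000 US gal × 3.785 L/gal = 1,040,875 L.
(a) Available chlorine delivered: 7390 g × 0.649 = 4796 g as Cl₂.
(a) Concentration rise: 4796 g / 1,040,875 L = 4.608 mg/L = 4.61 ppm.

(b) Chlorine deficit: 4.4 − 0.7 = 3.7 ppm = 3.7 mg/L as Cl₂.
(b) Cl₂ equivalent needed: 3.7 mg/L × 91,300 L = 337,800 mg = 337.8 g.
(b) Product at 59.5% available chlorine: 337.8 / 0.595 = 567.7 g.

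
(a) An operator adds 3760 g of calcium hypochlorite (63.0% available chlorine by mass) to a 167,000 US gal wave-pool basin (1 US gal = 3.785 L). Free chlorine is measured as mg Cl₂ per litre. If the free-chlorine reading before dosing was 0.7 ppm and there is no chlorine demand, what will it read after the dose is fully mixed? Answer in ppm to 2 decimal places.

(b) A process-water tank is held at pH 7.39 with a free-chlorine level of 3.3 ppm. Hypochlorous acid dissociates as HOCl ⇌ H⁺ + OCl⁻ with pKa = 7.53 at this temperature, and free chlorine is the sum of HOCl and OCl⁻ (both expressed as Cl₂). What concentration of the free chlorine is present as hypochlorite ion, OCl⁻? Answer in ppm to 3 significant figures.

(a) Volume: 167,000 US gal × 3.785 L/gal = 632,095 L.
(a) Available chlorine delivered: 3760 g × 0.63 = 2369 g as Cl₂.
(a) Concentration rise: 2369 g / 632,095 L = 3.748 mg/L = 3.75 ppm.
(a) Final FC: 0.7 + 3.75 = 4.45 ppm.

(b) [OCl⁻]/[HOCl] = 10^(pH − pKa) = 10^(7.39 − 7.53) = 10^-0.14 = 0.7244.
(b) Fraction as HOCl = 1 / (1 + 0.7244) = 0.5799.
(b) OCl⁻ = (1 − 0.5799) × 3.3 ppm = 1.386 ppm.

(a) 4.45 ppm; (b) 1.39 ppm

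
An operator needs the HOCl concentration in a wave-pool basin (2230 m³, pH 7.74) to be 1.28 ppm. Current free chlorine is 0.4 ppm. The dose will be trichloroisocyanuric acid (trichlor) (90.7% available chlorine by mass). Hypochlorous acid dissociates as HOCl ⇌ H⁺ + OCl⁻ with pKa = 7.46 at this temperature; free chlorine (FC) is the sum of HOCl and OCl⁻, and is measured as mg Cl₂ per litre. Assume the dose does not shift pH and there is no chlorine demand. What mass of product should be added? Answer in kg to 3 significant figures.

Volume: 2230 m³ = 2,230,000 L.
[OCl⁻]/[HOCl] = 10^(pH − pKa) = 10^(7.74 − 7.46) = 1.905; fraction as HOCl = 1/(1 + 1.905) = 0.3442.
Free chlorine required for 1.28 ppm HOCl: 1.28 / 0.3442 = 3.719 ppm.
FC to add: 3.719 − 0.4 = 3.319 mg/L as Cl₂.
Cl₂ equivalent: 3.319 mg/L × 2,230,000 L = 7401 g.
Product at 90.7% available Cl: 7401 / 0.907 = 8160 g.

8.16 kg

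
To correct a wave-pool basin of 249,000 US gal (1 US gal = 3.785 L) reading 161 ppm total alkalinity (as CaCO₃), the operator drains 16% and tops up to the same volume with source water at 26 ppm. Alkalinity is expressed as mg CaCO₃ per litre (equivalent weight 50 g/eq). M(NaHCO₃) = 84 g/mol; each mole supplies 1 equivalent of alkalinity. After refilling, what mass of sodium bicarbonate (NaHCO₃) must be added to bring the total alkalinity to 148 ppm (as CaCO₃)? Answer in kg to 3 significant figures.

Volume: 249,000 US gal × 3.785 L/gal = 942,465 L.
After draining 16% and refilling: 161 × 0.84 + 26 × 0.16 = 139.4 ppm.
Deficit to target: 148 − 139.4 = 8.6 mg/L.
As CaCO₃: 8.6 mg/L × 942,465 L = 8105 g; ÷ 50 g/eq ÷ 1 = 162.1 mol NaHCO₃.
Mass: 162.1 × 84 = 13,620 g.

13.6 kg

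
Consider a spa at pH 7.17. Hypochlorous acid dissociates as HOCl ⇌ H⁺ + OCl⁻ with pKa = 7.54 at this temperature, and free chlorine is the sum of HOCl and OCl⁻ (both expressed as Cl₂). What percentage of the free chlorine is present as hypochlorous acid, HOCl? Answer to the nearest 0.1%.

70.1%

[OCl⁻]/[HOCl] = 10^(pH − pKa) = 10^(7.17 − 7.54) = 10^-0.37 = 0.4266.
Fraction as HOCl = 1 / (1 + 0.4266) = 0.701.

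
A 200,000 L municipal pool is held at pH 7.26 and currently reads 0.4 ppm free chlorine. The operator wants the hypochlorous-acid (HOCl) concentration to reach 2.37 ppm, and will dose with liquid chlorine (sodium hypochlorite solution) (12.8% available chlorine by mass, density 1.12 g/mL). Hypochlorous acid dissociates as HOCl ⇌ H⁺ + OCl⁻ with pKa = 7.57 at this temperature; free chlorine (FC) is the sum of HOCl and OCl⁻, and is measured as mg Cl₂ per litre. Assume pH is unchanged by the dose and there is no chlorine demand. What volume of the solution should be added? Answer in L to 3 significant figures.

4.37 L

[OCl⁻]/[HOCl] = 10^(pH − pKa) = 10^(7.26 − 7.57) = 0.4898; fraction as HOCl = 1/(1 + 0.4898) = 0.6712.
Free chlorine required for 2.37 ppm HOCl: 2.37 / 0.6712 = 3.531 ppm.
FC to add: 3.531 − 0.4 = 3.131 mg/L as Cl₂.
Cl₂ equivalent: 3.131 mg/L × 200,000 L = 626.2 g.
Product at 12.8% available Cl: 626.2 / 0.128 = 4892 g.
Volume: 4892 g ÷ 1.12 g/mL = 4368 mL.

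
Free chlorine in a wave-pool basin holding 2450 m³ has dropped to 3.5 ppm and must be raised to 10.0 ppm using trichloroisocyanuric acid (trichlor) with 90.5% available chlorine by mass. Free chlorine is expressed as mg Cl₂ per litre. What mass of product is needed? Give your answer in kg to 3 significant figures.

17.6 kg

Volume: 2450 m³ = 2,450,000 L.
Chlorine deficit: 10.0 − 3.5 = 6.5 ppm = 6.5 mg/L as Cl₂.
Cl₂ equivalent needed: 6.5 mg/L × 2,450,000 L = 15,920,000 mg = 15,920 g.
Product at 90.5% available chlorine: 15,920 / 0.905 = 17,600 g.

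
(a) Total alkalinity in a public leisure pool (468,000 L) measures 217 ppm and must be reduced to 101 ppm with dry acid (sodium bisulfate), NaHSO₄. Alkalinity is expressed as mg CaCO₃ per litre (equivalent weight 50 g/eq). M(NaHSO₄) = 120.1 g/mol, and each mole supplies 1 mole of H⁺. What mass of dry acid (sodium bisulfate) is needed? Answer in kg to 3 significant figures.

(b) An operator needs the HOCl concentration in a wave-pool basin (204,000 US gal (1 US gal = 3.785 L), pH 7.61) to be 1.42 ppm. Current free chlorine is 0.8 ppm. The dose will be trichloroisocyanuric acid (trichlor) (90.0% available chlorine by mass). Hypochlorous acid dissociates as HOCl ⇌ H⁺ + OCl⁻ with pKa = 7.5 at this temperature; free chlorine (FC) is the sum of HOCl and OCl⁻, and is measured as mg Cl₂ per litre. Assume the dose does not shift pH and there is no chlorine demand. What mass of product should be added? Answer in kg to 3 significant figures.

(a) 130 kg; (b) 2.10 kg

(a) Alkalinity to neutralize: (217 − 101) = 116 mg/L as CaCO₃ × 468,000 L = 54,290 g as CaCO₃.
(a) Equivalents of H⁺ required: 54,290 ÷ 50 g/eq = 1086 eq = 1086 mol NaHSO₄.
(a) Mass of NaHSO₄: 1086 × 120.1 = 130,400 g.

(b) Volume: 204,000 US gal × 3.785 L/gal = 772,140 L.
(b) [OCl⁻]/[HOCl] = 10^(pH − pKa) = 10^(7.61 − 7.5) = 1.288; fraction as HOCl = 1/(1 + 1.288) = 0.437.
(b) Free chlorine required for 1.42 ppm HOCl: 1.42 / 0.437 = 3.249 ppm.
(b) FC to add: 3.249 − 0.8 = 2.449 mg/L as Cl₂.
(b) Cl₂ equivalent: 2.449 mg/L × 772,140 L = 1891 g.
(b) Product at 90.0% available Cl: 1891 / 0.9 = 2101 g.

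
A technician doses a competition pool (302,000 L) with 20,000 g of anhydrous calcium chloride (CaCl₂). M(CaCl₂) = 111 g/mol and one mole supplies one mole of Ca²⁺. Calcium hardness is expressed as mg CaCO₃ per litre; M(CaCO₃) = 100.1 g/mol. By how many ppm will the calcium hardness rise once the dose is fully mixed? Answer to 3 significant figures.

Moles of Ca²⁺: 20,000 g ÷ 111 g/mol = 180.2 mol.
As CaCO₃: 180.2 mol × 100.1 g/mol = 18,040 g.
Rise: 18,040 g / 302,000 L × 1000 = 59.72 mg/L.

59.7 ppm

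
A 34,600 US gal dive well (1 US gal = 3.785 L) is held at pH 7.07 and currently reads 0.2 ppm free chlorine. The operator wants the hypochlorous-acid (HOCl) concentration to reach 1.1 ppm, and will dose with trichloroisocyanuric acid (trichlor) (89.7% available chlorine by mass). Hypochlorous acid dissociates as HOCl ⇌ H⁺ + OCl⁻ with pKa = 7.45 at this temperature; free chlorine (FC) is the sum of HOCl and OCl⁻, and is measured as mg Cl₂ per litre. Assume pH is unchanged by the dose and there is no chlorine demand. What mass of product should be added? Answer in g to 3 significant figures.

198 g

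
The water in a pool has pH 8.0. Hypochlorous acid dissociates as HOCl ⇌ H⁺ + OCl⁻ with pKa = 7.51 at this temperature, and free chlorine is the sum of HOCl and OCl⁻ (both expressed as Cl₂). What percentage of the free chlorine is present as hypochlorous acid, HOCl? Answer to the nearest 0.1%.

24.4%

[OCl⁻]/[HOCl] = 10^(pH − pKa) = 10^(8.0 − 7.51) = 10^0.49 = 3.09.
Fraction as HOCl = 1 / (1 + 3.09) = 0.2445.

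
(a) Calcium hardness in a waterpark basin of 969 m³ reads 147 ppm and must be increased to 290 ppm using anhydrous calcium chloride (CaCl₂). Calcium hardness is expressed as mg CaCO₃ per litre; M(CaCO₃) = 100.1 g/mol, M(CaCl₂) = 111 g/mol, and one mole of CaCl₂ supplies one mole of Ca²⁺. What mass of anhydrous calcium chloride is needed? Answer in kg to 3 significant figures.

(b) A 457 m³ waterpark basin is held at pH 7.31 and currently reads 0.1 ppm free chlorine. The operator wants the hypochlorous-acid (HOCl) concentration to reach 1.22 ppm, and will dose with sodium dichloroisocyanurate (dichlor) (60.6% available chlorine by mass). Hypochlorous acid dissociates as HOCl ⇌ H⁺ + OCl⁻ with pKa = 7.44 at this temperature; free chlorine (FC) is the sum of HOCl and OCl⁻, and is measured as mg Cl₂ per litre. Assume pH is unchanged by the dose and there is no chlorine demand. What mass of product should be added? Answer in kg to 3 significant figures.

(a) 154 kg; (b) 1.53 kg

(a) Volume: 969 m³ = 969,000 L.
(a) Hardness to add: (290 − 147) = 143 mg/L as CaCO₃ × 969,000 L = 138,600 g as CaCO₃.
(a) Moles of Ca²⁺ (1 mol Ca²⁺ ≡ 1 mol CaCO₃): 138,600 / 100.1 g/mol = 1384 mol.
(a) Mass of CaCl₂: 1384 × 111 = 153,700 g.

(b) Volume: 457 m³ = 457,000 L.
(b) [OCl⁻]/[HOCl] = 10^(pH − pKa) = 10^(7.31 − 7.44) = 0.7413; fraction as HOCl = 1/(1 + 0.7413) = 0.5743.
(b) Free chlorine required for 1.22 ppm HOCl: 1.22 / 0.5743 = 2.124 ppm.
(b) FC to add: 2.124 − 0.1 = 2.024 mg/L as Cl₂.
(b) Cl₂ equivalent: 2.024 mg/L × 457,000 L = 925.2 g.
(b) Product at 60.6% available Cl: 925.2 / 0.606 = 1527 g.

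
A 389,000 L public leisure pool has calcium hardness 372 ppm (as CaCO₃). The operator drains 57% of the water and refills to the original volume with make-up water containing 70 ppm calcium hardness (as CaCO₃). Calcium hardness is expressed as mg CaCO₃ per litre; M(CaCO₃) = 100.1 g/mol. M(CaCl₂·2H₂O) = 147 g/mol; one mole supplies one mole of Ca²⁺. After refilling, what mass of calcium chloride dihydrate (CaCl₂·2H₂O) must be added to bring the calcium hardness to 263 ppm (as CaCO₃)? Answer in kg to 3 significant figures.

36.1 kg

After draining 57% and refilling: 372 × 0.43 + 70 × 0.57 = 199.86 ppm.
Deficit to target: 263 − 199.86 = 63.14 mg/L.
As CaCO₃: 63.14 mg/L × 389,000 L = 24,560 g; ÷ 100.1 = 245.4 mol Ca²⁺.
Mass: 245.4 × 147 = 36,070 g.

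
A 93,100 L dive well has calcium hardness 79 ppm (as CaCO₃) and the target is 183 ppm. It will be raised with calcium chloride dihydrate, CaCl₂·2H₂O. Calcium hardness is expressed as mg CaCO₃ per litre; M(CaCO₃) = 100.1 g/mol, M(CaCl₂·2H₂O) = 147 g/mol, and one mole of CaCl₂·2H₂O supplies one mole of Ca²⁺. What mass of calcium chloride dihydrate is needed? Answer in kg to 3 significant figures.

14.2 kg

Hardness to add: (183 − 79) = 104 mg/L as CaCO₃ × 93,100 L = 9682 g as CaCO₃.
Moles of Ca²⁺ (1 mol Ca²⁺ ≡ 1 mol CaCO₃): 9682 / 100.1 g/mol = 96.73 mol.
Mass of CaCl₂·2H₂O: 96.73 × 147 = 14,220 g.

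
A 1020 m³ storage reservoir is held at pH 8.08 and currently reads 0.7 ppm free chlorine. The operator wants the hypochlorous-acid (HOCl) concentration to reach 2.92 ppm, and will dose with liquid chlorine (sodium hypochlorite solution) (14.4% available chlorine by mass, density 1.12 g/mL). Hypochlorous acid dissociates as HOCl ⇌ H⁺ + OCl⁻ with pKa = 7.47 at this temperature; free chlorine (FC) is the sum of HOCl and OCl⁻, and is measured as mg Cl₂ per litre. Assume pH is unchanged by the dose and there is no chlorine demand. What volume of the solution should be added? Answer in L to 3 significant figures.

89.3 L

Volume: 1020 m³ = 1,020,000 L.
[OCl⁻]/[HOCl] = 10^(pH − pKa) = 10^(8.08 − 7.47) = 4.074; fraction as HOCl = 1/(1 + 4.074) = 0.1971.
Free chlorine required for 2.92 ppm HOCl: 2.92 / 0.1971 = 14.82 ppm.
FC to add: 14.82 − 0.7 = 14.12 mg/L as Cl₂.
Cl₂ equivalent: 14.12 mg/L × 1,020,000 L = 14,400 g.
Product at 14.4% available Cl: 14,400 / 0.144 = 99,980 g.
Volume: 99,980 g ÷ 1.12 g/mL = 89,270 mL.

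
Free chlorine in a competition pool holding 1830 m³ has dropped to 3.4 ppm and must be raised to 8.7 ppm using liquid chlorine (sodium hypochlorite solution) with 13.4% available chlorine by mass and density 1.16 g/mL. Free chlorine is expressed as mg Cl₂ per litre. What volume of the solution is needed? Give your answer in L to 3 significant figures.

62.4 L

Volume: 1830 m³ = 1,830,000 L.
Chlorine deficit: 8.7 − 3.4 = 5.3 ppm = 5.3 mg/L as Cl₂.
Cl₂ equivalent needed: 5.3 mg/L × 1,830,000 L = 9,699,000 mg = 9699 g.
Product at 13.4% available chlorine: 9699 / 0.134 = 72,380 g.
Volume at density 1.16 g/mL: 72,380 g ÷ 1.16 g/mL = 62,400 mL.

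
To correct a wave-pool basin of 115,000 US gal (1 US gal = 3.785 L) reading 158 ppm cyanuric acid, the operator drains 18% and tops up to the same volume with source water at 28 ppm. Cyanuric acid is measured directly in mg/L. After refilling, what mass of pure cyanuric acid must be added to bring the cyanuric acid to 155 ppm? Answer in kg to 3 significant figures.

8.88 kg

Volume: 115,000 US gal × 3.785 L/gal = 435,275 L.
After draining 18% and refilling: 158 × 0.82 + 28 × 0.18 = 134.6 ppm.
Deficit to target: 155 − 134.6 = 20.4 mg/L.
Mass: 20.4 mg/L × 435,275 L = 8880 g cyanuric acid.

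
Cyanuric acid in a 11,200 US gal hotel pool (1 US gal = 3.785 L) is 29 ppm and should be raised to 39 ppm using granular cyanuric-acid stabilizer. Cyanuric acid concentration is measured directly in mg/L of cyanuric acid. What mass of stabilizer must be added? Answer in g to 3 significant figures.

Volume: 11,200 US gal × 3.785 L/gal = 42,392 L.
CYA to add: (39 − 29) = 10 mg/L × 42,392 L = 423.9 g cyanuric acid.

424 g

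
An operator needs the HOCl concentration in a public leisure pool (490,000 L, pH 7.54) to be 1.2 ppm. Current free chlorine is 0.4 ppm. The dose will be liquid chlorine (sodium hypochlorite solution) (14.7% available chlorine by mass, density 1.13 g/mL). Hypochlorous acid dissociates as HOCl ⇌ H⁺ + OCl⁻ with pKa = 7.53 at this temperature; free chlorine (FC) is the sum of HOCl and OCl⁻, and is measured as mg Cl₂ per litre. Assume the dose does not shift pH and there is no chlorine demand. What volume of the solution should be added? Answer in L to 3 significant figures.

5.98 L

[OCl⁻]/[HOCl] = 10^(pH − pKa) = 10^(7.54 − 7.53) = 1.023; fraction as HOCl = 1/(1 + 1.023) = 0.4942.
Free chlorine required for 1.2 ppm HOCl: 1.2 / 0.4942 = 2.428 ppm.
FC to add: 2.428 − 0.4 = 2.028 mg/L as Cl₂.
Cl₂ equivalent: 2.028 mg/L × 490,000 L = 993.7 g.
Product at 14.7% available Cl: 993.7 / 0.147 = 6760 g.
Volume: 6760 g ÷ 1.13 g/mL = 5982 mL.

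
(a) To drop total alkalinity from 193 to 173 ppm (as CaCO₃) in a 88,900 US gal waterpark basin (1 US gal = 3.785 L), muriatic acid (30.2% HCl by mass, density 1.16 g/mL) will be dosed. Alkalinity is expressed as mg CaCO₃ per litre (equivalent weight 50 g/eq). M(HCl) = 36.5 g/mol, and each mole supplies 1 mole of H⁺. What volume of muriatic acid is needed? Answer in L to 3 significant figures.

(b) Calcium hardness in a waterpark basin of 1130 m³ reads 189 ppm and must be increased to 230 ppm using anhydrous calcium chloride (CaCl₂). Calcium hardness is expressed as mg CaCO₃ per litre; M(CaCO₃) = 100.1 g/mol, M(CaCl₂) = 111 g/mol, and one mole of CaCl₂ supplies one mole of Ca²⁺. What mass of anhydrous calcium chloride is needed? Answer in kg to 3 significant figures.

(a) 14.0 L; (b) 51.4 kg

(a) Volume: 88,900 US gal × 3.785 L/gal = 336,486 L.
(a) Alkalinity to neutralize: (193 − 173) = 20 mg/L as CaCO₃ × 336,486 L = 6730 g as CaCO₃.
(a) Equivalents of H⁺ required: 6730 ÷ 50 g/eq = 134.6 eq = 134.6 mol HCl.
(a) Mass of HCl: 134.6 × 36.5 = 4913 g.
(a) Mass of 30.2% solution: 4913 / 0.302 = 16,270 g.
(a) Volume: 16,270 g ÷ 1.16 g/mL = 14,020 mL.

(b) Volume: 1130 m³ = 1,130,000 L.
(b) Hardness to add: (230 − 189) = 41 mg/L as CaCO₃ × 1,130,000 L = 46,330 g as CaCO₃.
(b) Moles of Ca²⁺ (1 mol Ca²⁺ ≡ 1 mol CaCO₃): 46,330 / 100.1 g/mol = 462.8 mol.
(b) Mass of CaCl₂: 462.8 × 111 = 51,370 g.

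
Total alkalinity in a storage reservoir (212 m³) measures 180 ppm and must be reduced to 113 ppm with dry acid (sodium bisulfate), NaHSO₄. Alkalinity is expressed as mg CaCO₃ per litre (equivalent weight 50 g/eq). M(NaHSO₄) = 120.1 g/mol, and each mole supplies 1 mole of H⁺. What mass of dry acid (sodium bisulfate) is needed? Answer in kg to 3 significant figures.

Volume: 212 m³ = 212,000 L.
Alkalinity to neutralize: (180 − 113) = 67 mg/L as CaCO₃ × 212,000 L = 14,200 g as CaCO₃.
Equivalents of H⁺ required: 14,200 ÷ 50 g/eq = 284.1 eq = 284.1 mol NaHSO₄.
Mass of NaHSO₄: 284.1 × 120.1 = 34,120 g.

34.1 kg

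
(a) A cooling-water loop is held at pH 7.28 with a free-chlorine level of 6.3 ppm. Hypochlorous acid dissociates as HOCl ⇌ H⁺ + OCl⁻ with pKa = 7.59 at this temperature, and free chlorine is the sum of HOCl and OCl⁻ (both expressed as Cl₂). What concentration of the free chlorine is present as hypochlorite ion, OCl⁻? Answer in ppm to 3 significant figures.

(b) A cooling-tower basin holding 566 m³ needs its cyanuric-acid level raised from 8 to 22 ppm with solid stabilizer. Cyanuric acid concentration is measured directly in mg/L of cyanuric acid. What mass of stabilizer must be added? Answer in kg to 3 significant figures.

(a) [OCl⁻]/[HOCl] = 10^(pH − pKa) = 10^(7.28 − 7.59) = 10^-0.31 = 0.4898.
(a) Fraction as HOCl = 1 / (1 + 0.4898) = 0.6712.
(a) OCl⁻ = (1 − 0.6712) × 6.3 ppm = 2.071 ppm.

(b) Volume: 566 m³ = 566,000 L.
(b) CYA to add: (22 − 8) = 14 mg/L × 566,000 L = 7924 g cyanuric acid.

(a) 2.07 ppm; (b) 7.92 kg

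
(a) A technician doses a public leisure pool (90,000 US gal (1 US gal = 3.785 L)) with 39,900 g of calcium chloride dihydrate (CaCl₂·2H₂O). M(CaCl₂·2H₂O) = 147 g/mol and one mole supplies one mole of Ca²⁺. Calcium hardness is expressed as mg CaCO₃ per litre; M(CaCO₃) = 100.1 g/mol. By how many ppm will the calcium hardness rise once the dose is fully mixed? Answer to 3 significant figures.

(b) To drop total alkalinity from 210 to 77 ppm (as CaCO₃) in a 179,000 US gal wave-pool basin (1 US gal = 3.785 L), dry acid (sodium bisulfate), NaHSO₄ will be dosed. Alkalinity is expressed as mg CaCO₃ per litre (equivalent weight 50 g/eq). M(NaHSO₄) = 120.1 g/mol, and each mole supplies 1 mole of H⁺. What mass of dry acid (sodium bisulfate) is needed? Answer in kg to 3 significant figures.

(a) 79.8 ppm; (b) 216 kg

(a) Volume: 90,000 US gal × 3.785 L/gal = 340,650 L.
(a) Moles of Ca²⁺: 39,900 g ÷ 147 g/mol = 271.4 mol.
(a) As CaCO₃: 271.4 mol × 100.1 g/mol = 27,170 g.
(a) Rise: 27,170 g / 340,650 L × 1000 = 79.76 mg/L.

(b) Volume: 179,000 US gal × 3.785 L/gal = 677,515 L.
(b) Alkalinity to neutralize: (210 − 77) = 133 mg/L as CaCO₃ × 677,515 L = 90,110 g as CaCO₃.
(b) Equivalents of H⁺ required: 90,110 ÷ 50 g/eq = 1802 eq = 1802 mol NaHSO₄.
(b) Mass of NaHSO₄: 1802 × 120.1 = 216,400 g.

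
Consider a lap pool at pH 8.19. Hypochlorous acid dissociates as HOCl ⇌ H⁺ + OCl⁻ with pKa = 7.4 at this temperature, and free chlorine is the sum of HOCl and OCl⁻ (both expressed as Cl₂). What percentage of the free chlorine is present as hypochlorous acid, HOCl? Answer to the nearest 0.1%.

[OCl⁻]/[HOCl] = 10^(pH − pKa) = 10^(8.19 − 7.4) = 10^0.79 = 6.166.
Fraction as HOCl = 1 / (1 + 6.166) = 0.1395.

14.0%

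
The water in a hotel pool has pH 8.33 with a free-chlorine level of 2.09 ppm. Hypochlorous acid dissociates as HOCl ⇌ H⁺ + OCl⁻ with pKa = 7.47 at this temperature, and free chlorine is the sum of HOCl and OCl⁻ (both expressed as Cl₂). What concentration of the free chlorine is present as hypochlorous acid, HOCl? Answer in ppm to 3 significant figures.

0.254 ppm

[OCl⁻]/[HOCl] = 10^(pH − pKa) = 10^(8.33 − 7.47) = 10^0.86 = 7.244.
Fraction as HOCl = 1 / (1 + 7.244) = 0.1213.
HOCl = 0.1213 × 2.09 ppm = 0.2535 ppm.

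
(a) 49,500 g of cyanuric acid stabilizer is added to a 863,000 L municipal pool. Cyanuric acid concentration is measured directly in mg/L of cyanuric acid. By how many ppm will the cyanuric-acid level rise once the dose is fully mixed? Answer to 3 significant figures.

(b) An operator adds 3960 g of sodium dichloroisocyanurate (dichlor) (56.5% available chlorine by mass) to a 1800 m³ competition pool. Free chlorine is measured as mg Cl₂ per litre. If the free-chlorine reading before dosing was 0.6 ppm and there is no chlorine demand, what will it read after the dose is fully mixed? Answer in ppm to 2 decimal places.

(a) Rise: 49,500 g / 863,000 L × 1000 = 57.36 mg/L.

(b) Volume: 1800 m³ = 1,800,000 L.
(b) Available chlorine delivered: 3960 g × 0.565 = 2237 g as Cl₂.
(b) Concentration rise: 2237 g / 1,800,000 L = 1.243 mg/L = 1.24 ppm.
(b) Final FC: 0.6 + 1.24 = 1.84 ppm.

(a) 57.4 ppm; (b) 1.84 ppm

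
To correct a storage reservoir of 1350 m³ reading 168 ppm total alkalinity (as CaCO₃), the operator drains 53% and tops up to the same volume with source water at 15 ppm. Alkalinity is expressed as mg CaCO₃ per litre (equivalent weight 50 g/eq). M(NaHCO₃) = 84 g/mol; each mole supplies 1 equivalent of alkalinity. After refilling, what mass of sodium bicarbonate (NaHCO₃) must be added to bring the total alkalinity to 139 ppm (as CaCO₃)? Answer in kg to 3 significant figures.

Volume: 1350 m³ = 1,350,000 L.
After draining 53% and refilling: 168 × 0.47 + 15 × 0.53 = 86.91 ppm.
Deficit to target: 139 − 86.91 = 52.09 mg/L.
As CaCO₃: 52.09 mg/L × 1,350,000 L = 70,320 g; ÷ 50 g/eq ÷ 1 = 1406 mol NaHCO₃.
Mass: 1406 × 84 = 118,100 g.

118 kg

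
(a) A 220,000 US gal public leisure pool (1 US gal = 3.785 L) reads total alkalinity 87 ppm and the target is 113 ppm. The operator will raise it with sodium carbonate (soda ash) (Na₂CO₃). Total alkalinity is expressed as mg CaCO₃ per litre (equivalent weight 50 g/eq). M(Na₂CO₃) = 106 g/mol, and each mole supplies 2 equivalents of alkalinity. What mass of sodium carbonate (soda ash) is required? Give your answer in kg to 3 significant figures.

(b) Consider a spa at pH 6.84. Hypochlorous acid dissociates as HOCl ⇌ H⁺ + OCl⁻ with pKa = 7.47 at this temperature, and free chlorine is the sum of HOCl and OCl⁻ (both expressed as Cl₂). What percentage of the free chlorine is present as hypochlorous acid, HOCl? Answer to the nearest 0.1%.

(a) 22.9 kg; (b) 81.0%

(a) Volume: 220,000 US gal × 3.785 L/gal = 832,700 L.
(a) Alkalinity to add: (113 − 87) = 26 mg/L as CaCO₃ × 832,700 L = 21,650 g as CaCO₃.
(a) Equivalents: 21,650 g ÷ 50 g/eq = 433 eq.
(a) Each mole of Na₂CO₃ supplies 2 eq, so 433 / 2 = 216.5 mol.
(a) Mass: 216.5 mol × 106 g/mol = 22,950 g.

(b) [OCl⁻]/[HOCl] = 10^(pH − pKa) = 10^(6.84 − 7.47) = 10^-0.63 = 0.2344.
(b) Fraction as HOCl = 1 / (1 + 0.2344) = 0.8101.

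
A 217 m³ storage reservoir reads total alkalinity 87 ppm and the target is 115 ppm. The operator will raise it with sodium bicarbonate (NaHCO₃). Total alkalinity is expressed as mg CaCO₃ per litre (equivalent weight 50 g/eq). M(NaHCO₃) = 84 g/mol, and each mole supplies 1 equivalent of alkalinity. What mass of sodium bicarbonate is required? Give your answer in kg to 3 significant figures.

10.2 kg

Volume: 217 m³ = 217,000 L.
Alkalinity to add: (115 − 87) = 28 mg/L as CaCO₃ × 217,000 L = 6076 g as CaCO₃.
Equivalents: 6076 g ÷ 50 g/eq = 121.5 eq.
NaHCO₃ supplies 1 eq per mole → 121.5 mol.
Mass: 121.5 mol × 84 g/mol = 10,210 g.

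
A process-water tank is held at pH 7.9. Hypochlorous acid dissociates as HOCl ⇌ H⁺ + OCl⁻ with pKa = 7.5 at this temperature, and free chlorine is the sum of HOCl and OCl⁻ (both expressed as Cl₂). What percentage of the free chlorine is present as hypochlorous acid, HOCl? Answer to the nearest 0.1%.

28.5%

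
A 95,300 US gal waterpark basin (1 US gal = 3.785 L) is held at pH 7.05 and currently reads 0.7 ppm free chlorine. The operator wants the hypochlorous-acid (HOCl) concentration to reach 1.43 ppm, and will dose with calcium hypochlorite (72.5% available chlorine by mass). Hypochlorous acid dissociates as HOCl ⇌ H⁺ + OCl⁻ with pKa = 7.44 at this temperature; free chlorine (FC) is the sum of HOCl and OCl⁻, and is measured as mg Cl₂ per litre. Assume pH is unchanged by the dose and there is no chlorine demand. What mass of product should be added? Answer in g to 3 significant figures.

653 g

Volume: 95,300 US gal × 3.785 L/gal = 360,710 L.
[OCl⁻]/[HOCl] = 10^(pH − pKa) = 10^(7.05 − 7.44) = 0.4074; fraction as HOCl = 1/(1 + 0.4074) = 0.7105.
Free chlorine required for 1.43 ppm HOCl: 1.43 / 0.7105 = 2.013 ppm.
FC to add: 2.013 − 0.7 = 1.313 mg/L as Cl₂.
Cl₂ equivalent: 1.313 mg/L × 360,710 L = 473.5 g.
Product at 72.5% available Cl: 473.5 / 0.725 = 653 g.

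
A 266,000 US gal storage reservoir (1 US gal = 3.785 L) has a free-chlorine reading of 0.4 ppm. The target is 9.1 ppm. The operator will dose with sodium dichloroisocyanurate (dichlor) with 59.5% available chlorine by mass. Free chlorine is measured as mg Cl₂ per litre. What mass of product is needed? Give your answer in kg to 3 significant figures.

Volume: 266,000 US gal × 3.785 L/gal = 1,006,810 L.
Chlorine deficit: 9.1 − 0.4 = 8.7 ppm = 8.7 mg/L as Cl₂.
Cl₂ equivalent needed: 8.7 mg/L × 1,006,810 L = 8,759,000 mg = 8759 g.
Product at 59.5% available chlorine: 8759 / 0.595 = 14,720 g.

14.7 kg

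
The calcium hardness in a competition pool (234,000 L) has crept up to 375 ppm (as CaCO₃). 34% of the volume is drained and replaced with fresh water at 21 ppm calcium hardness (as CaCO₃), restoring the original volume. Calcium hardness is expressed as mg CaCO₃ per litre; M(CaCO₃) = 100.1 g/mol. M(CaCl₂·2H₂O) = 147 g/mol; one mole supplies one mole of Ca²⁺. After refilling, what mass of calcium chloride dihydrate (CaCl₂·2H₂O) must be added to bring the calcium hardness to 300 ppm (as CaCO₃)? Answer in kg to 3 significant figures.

15.6 kg

After draining 34% and refilling: 375 × 0.66 + 21 × 0.34 = 254.64 ppm.
Deficit to target: 300 − 254.64 = 45.36 mg/L.
As CaCO₃: 45.36 mg/L × 234,000 L = 10,610 g; ÷ 100.1 = 106 mol Ca²⁺.
Mass: 106 × 147 = 15,590 g.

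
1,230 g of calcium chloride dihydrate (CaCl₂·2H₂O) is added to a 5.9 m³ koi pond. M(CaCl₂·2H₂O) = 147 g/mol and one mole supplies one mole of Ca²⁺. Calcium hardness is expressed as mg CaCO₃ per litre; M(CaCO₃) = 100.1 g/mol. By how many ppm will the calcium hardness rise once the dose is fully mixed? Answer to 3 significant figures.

142 ppm

Volume: 5.9 m³ = 5,900 L.
Moles of Ca²⁺: 1,230 g ÷ 147 g/mol = 8.367 mol.
As CaCO₃: 8.367 mol × 100.1 g/mol = 837.6 g.
Rise: 837.6 g / 5,900 L × 1000 = 142 mg/L.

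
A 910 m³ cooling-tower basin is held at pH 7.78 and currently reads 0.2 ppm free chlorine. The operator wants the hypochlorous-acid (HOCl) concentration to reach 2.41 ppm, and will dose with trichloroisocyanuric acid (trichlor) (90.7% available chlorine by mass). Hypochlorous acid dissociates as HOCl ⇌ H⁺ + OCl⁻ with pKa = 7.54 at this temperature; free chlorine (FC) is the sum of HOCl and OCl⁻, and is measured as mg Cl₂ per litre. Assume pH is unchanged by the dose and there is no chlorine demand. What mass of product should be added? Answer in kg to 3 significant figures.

Volume: 910 m³ = 910,000 L.
[OCl⁻]/[HOCl] = 10^(pH − pKa) = 10^(7.78 − 7.54) = 1.738; fraction as HOCl = 1/(1 + 1.738) = 0.3653.
Free chlorine required for 2.41 ppm HOCl: 2.41 / 0.3653 = 6.598 ppm.
FC to add: 6.598 − 0.2 = 6.398 mg/L as Cl₂.
Cl₂ equivalent: 6.398 mg/L × 910,000 L = 5822 g.
Product at 90.7% available Cl: 5822 / 0.907 = 6419 g.

6.42 kg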